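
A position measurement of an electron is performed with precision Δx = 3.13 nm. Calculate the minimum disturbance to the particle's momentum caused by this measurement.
1.685 × 10^-26 kg·m/s

The uncertainty principle implies that measuring position disturbs momentum:
ΔxΔp ≥ ℏ/2

When we measure position with precision Δx, we necessarily introduce a momentum uncertainty:
Δp ≥ ℏ/(2Δx)
Δp_min = (1.055e-34 J·s) / (2 × 3.130e-09 m)
Δp_min = 1.685e-26 kg·m/s

The more precisely we measure position, the greater the momentum disturbance.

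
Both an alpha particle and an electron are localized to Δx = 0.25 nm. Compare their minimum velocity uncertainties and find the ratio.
The electron has the larger minimum velocity uncertainty, by a ratio of 7294.3.

For both particles, Δp_min = ℏ/(2Δx) = 2.109e-25 kg·m/s (same for both).

The velocity uncertainty is Δv = Δp/m:
- alpha particle: Δv = 2.109e-25 / 6.645e-27 = 3.174e+01 m/s = 31.742 m/s
- electron: Δv = 2.109e-25 / 9.109e-31 = 2.315e+05 m/s = 231.535 km/s

Ratio: 2.315e+05 / 3.174e+01 = 7294.3

The lighter particle has larger velocity uncertainty because Δv ∝ 1/m.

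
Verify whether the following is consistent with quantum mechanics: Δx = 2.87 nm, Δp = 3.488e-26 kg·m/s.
Yes, it satisfies the uncertainty principle.

Calculate the product ΔxΔp:
ΔxΔp = (2.870e-09 m) × (3.488e-26 kg·m/s)
ΔxΔp = 1.001e-34 J·s

Compare to the minimum allowed value ℏ/2:
ℏ/2 = 5.273e-35 J·s

Since ΔxΔp = 1.001e-34 J·s ≥ 5.273e-35 J·s = ℏ/2,
the measurement satisfies the uncertainty principle.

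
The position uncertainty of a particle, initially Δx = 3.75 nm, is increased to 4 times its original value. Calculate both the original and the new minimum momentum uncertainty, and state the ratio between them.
Original Δp_min = 1.406 × 10^-26 kg·m/s; new Δp'_min = 3.515 × 10^-27 kg·m/s; ratio Δp'_min/Δp_min = 1/4.

From the uncertainty principle ΔxΔp ≥ ℏ/2, the minimum momentum uncertainty is Δp_min = ℏ/(2Δx).

Original (Δx = 3.75 nm = 3.750e-09 m):
Δp_min = (1.055e-34 J·s)/(2 × 3.750e-09 m) = 1.406e-26 kg·m/s

When Δx → 4Δx:
Δp'_min = ℏ/(2 × 4Δx) = (1/4) × ℏ/(2Δx) = (1/4) × Δp_min
Δp'_min = 1/4 × 1.406e-26 kg·m/s = 3.515e-27 kg·m/s

Since Δp_min ∝ 1/Δx, when Δx is increased to 4 times its original value, Δp_min decreases to 1/4 of its original value.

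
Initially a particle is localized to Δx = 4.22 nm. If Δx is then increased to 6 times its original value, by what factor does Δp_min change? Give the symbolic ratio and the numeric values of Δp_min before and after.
Original Δp_min = 1.249 × 10^-26 kg·m/s; new Δp'_min = 2.082 × 10^-27 kg·m/s; ratio Δp'_min/Δp_min = 1/6.

From the uncertainty principle ΔxΔp ≥ ℏ/2, the minimum momentum uncertainty is Δp_min = ℏ/(2Δx).

Original (Δx = 4.22 nm = 4.220e-09 m):
Δp_min = (1.055e-34 J·s)/(2 × 4.220e-09 m) = 1.249e-26 kg·m/s

When Δx → 6Δx:
Δp'_min = ℏ/(2 × 6Δx) = (1/6) × ℏ/(2Δx) = (1/6) × Δp_min
Δp'_min = 1/6 × 1.249e-26 kg·m/s = 2.082e-27 kg·m/s

Since Δp_min ∝ 1/Δx, when Δx is increased to 6 times its original value, Δp_min decreases to 1/6 of its original value.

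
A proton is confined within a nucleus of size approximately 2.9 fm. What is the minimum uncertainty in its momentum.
1.818 × 10^-20 kg·m/s

Using the Heisenberg uncertainty principle:
ΔxΔp ≥ ℏ/2

With Δx ≈ L = 2.900e-15 m (the confinement size):
Δp_min = ℏ/(2Δx)
Δp_min = (1.055e-34 J·s) / (2 × 2.900e-15 m)
Δp_min = 1.818e-20 kg·m/s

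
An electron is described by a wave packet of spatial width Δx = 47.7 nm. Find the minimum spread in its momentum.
1.105 × 10^-27 kg·m/s

For a wave packet, the spatial width Δx and momentum spread Δp are related by the uncertainty principle:
ΔxΔp ≥ ℏ/2

The minimum momentum spread is:
Δp_min = ℏ/(2Δx)
Δp_min = (1.055e-34 J·s) / (2 × 4.770e-08 m)
Δp_min = 1.105e-27 kg·m/s

A wave packet cannot have both a well-defined position and well-defined momentum.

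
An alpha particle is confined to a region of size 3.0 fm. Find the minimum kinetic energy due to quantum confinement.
145.090 keV

Using the uncertainty principle:

1. Position uncertainty: Δx ≈ 3.000e-15 m
2. Minimum momentum uncertainty: Δp = ℏ/(2Δx) = 1.758e-20 kg·m/s
3. Minimum kinetic energy:
   KE = (Δp)²/(2m) = (1.758e-20)²/(2 × 6.645e-27 kg)
   KE = 2.325e-14 J = 145.090 keV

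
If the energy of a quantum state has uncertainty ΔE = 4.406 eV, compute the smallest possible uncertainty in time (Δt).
74.695 as

Using the energy-time uncertainty principle:
ΔEΔt ≥ ℏ/2

The minimum uncertainty in time is:
Δt_min = ℏ/(2ΔE)
Δt_min = (1.055e-34 J·s) / (2 × 7.059e-19 J)
Δt_min = 7.469e-17 s = 74.695 as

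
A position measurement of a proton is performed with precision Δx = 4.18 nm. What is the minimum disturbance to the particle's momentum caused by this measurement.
1.261 × 10^-26 kg·m/s

The uncertainty principle implies that measuring position disturbs momentum:
ΔxΔp ≥ ℏ/2

When we measure position with precision Δx, we necessarily introduce a momentum uncertainty:
Δp ≥ ℏ/(2Δx)
Δp_min = (1.055e-34 J·s) / (2 × 4.180e-09 m)
Δp_min = 1.261e-26 kg·m/s

The more precisely we measure position, the greater the momentum disturbance.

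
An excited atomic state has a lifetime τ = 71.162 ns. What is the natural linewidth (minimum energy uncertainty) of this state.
4.625 neV

Using the energy-time uncertainty principle:
ΔEΔt ≥ ℏ/2

The lifetime τ represents the time uncertainty Δt.
The natural linewidth (minimum energy uncertainty) is:

ΔE = ℏ/(2τ)
ΔE = (1.055e-34 J·s) / (2 × 7.116e-08 s)
ΔE = 7.410e-28 J = 4.625 neV

This natural linewidth limits the precision of spectroscopic measurements.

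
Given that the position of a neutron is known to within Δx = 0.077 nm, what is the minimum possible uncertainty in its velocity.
408.846 m/s

Using the Heisenberg uncertainty principle and Δp = mΔv:
ΔxΔp ≥ ℏ/2
Δx(mΔv) ≥ ℏ/2

The minimum uncertainty in velocity is:
Δv_min = ℏ/(2mΔx)
Δv_min = (1.055e-34 J·s) / (2 × 1.675e-27 kg × 7.700e-11 m)
Δv_min = 4.088e+02 m/s = 408.846 m/s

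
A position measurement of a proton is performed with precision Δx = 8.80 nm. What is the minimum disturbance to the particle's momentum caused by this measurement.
5.992 × 10^-27 kg·m/s

The uncertainty principle implies that measuring position disturbs momentum:
ΔxΔp ≥ ℏ/2

When we measure position with precision Δx, we necessarily introduce a momentum uncertainty:
Δp ≥ ℏ/(2Δx)
Δp_min = (1.055e-34 J·s) / (2 × 8.800e-09 m)
Δp_min = 5.992e-27 kg·m/s

The more precisely we measure position, the greater the momentum disturbance.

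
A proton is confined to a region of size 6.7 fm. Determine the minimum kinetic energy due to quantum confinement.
115.559 keV

Using the uncertainty principle:

1. Position uncertainty: Δx ≈ 6.700e-15 m
2. Minimum momentum uncertainty: Δp = ℏ/(2Δx) = 7.870e-21 kg·m/s
3. Minimum kinetic energy:
   KE = (Δp)²/(2m) = (7.870e-21)²/(2 × 1.673e-27 kg)
   KE = 1.851e-14 J = 115.559 keV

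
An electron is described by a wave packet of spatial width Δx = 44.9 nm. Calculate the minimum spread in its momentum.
1.174 × 10^-27 kg·m/s

For a wave packet, the spatial width Δx and momentum spread Δp are related by the uncertainty principle:
ΔxΔp ≥ ℏ/2

The minimum momentum spread is:
Δp_min = ℏ/(2Δx)
Δp_min = (1.055e-34 J·s) / (2 × 4.490e-08 m)
Δp_min = 1.174e-27 kg·m/s

A wave packet cannot have both a well-defined position and well-defined momentum.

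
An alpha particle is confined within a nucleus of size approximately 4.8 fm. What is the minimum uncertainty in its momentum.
1.099 × 10^-20 kg·m/s

Using the Heisenberg uncertainty principle:
ΔxΔp ≥ ℏ/2

With Δx ≈ L = 4.800e-15 m (the confinement size):
Δp_min = ℏ/(2Δx)
Δp_min = (1.055e-34 J·s) / (2 × 4.800e-15 m)
Δp_min = 1.099e-20 kg·m/s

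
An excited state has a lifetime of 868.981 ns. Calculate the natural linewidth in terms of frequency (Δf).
91.576 kHz

Using the energy-time uncertainty principle and E = hf:
ΔEΔt ≥ ℏ/2
hΔf·Δt ≥ ℏ/2

The minimum frequency uncertainty is:
Δf = ℏ/(2hτ) = 1/(4πτ)
Δf = 1/(4π × 8.690e-07 s)
Δf = 9.158e+04 Hz = 91.576 kHz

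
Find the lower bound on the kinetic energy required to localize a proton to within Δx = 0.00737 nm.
95.503 meV

Localizing a particle requires giving it sufficient momentum uncertainty:

1. From uncertainty principle: Δp ≥ ℏ/(2Δx)
   Δp_min = (1.055e-34 J·s) / (2 × 7.370e-12 m)
   Δp_min = 7.154e-24 kg·m/s

2. This momentum uncertainty corresponds to kinetic energy:
   KE ≈ (Δp)²/(2m) = (7.154e-24)²/(2 × 1.673e-27 kg)
   KE = 1.530e-20 J = 95.503 meV

Tighter localization requires more energy.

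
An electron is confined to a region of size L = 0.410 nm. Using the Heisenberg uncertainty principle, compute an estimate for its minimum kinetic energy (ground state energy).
56.662 meV

Using the uncertainty principle to estimate ground state energy:

1. The position uncertainty is approximately the confinement size:
   Δx ≈ L = 4.100e-10 m

2. From ΔxΔp ≥ ℏ/2, the minimum momentum uncertainty is:
   Δp ≈ ℏ/(2L) = 1.286e-25 kg·m/s

3. The kinetic energy is approximately:
   KE ≈ (Δp)²/(2m) = (1.286e-25)²/(2 × 9.109e-31 kg)
   KE ≈ 9.078e-21 J = 56.662 meV

This is an order-of-magnitude estimate of the ground state energy.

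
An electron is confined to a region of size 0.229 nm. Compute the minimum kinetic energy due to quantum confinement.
181.632 meV

Using the uncertainty principle:

1. Position uncertainty: Δx ≈ 2.290e-10 m
2. Minimum momentum uncertainty: Δp = ℏ/(2Δx) = 2.303e-25 kg·m/s
3. Minimum kinetic energy:
   KE = (Δp)²/(2m) = (2.303e-25)²/(2 × 9.109e-31 kg)
   KE = 2.910e-20 J = 181.632 meV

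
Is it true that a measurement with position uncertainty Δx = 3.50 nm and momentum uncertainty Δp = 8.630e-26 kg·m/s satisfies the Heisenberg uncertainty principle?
Yes, it satisfies the uncertainty principle.

Calculate the product ΔxΔp:
ΔxΔp = (3.500e-09 m) × (8.630e-26 kg·m/s)
ΔxΔp = 3.021e-34 J·s

Compare to the minimum allowed value ℏ/2:
ℏ/2 = 5.273e-35 J·s

Since ΔxΔp = 3.021e-34 J·s ≥ 5.273e-35 J·s = ℏ/2,
the measurement satisfies the uncertainty principle.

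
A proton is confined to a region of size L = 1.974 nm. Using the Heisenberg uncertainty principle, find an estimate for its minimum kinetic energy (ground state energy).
1.331 μeV

Using the uncertainty principle to estimate ground state energy:

1. The position uncertainty is approximately the confinement size:
   Δx ≈ L = 1.974e-09 m

2. From ΔxΔp ≥ ℏ/2, the minimum momentum uncertainty is:
   Δp ≈ ℏ/(2L) = 2.671e-26 kg·m/s

3. The kinetic energy is approximately:
   KE ≈ (Δp)²/(2m) = (2.671e-26)²/(2 × 1.673e-27 kg)
   KE ≈ 2.133e-25 J = 1.331 μeV

This is an order-of-magnitude estimate of the ground state energy.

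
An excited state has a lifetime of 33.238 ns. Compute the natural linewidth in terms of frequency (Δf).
2.394 MHz

Using the energy-time uncertainty principle and E = hf:
ΔEΔt ≥ ℏ/2
hΔf·Δt ≥ ℏ/2

The minimum frequency uncertainty is:
Δf = ℏ/(2hτ) = 1/(4πτ)
Δf = 1/(4π × 3.324e-08 s)
Δf = 2.394e+06 Hz = 2.394 MHz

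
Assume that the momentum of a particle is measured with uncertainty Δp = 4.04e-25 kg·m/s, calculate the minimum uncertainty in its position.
130.516 pm

Using the Heisenberg uncertainty principle:
ΔxΔp ≥ ℏ/2

The minimum uncertainty in position is:
Δx_min = ℏ/(2Δp)
Δx_min = (1.055e-34 J·s) / (2 × 4.040e-25 kg·m/s)
Δx_min = 1.305e-10 m = 130.516 pm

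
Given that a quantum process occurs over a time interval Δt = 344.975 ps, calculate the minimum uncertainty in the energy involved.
954.000 neV

Using the energy-time uncertainty principle:
ΔEΔt ≥ ℏ/2

The minimum uncertainty in energy is:
ΔE_min = ℏ/(2Δt)
ΔE_min = (1.055e-34 J·s) / (2 × 3.450e-10 s)
ΔE_min = 1.528e-25 J = 954.000 neV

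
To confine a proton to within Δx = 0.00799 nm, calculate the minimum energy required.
81.257 meV

Localizing a particle requires giving it sufficient momentum uncertainty:

1. From uncertainty principle: Δp ≥ ℏ/(2Δx)
   Δp_min = (1.055e-34 J·s) / (2 × 7.990e-12 m)
   Δp_min = 6.599e-24 kg·m/s

2. This momentum uncertainty corresponds to kinetic energy:
   KE ≈ (Δp)²/(2m) = (6.599e-24)²/(2 × 1.673e-27 kg)
   KE = 1.302e-20 J = 81.257 meV

Tighter localization requires more energy.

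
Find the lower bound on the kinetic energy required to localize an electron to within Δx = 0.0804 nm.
1.474 eV

Localizing a particle requires giving it sufficient momentum uncertainty:

1. From uncertainty principle: Δp ≥ ℏ/(2Δx)
   Δp_min = (1.055e-34 J·s) / (2 × 8.040e-11 m)
   Δp_min = 6.558e-25 kg·m/s

2. This momentum uncertainty corresponds to kinetic energy:
   KE ≈ (Δp)²/(2m) = (6.558e-25)²/(2 × 9.109e-31 kg)
   KE = 2.361e-19 J = 1.474 eV

Tighter localization requires more energy.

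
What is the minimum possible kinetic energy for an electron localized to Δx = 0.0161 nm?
36.746 eV

Localizing a particle requires giving it sufficient momentum uncertainty:

1. From uncertainty principle: Δp ≥ ℏ/(2Δx)
   Δp_min = (1.055e-34 J·s) / (2 × 1.610e-11 m)
   Δp_min = 3.275e-24 kg·m/s

2. This momentum uncertainty corresponds to kinetic energy:
   KE ≈ (Δp)²/(2m) = (3.275e-24)²/(2 × 9.109e-31 kg)
   KE = 5.887e-18 J = 36.746 eV

Tighter localization requires more energy.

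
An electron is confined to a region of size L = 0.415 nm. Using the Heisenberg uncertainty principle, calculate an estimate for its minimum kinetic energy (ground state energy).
55.305 meV

Using the uncertainty principle to estimate ground state energy:

1. The position uncertainty is approximately the confinement size:
   Δx ≈ L = 4.150e-10 m

2. From ΔxΔp ≥ ℏ/2, the minimum momentum uncertainty is:
   Δp ≈ ℏ/(2L) = 1.271e-25 kg·m/s

3. The kinetic energy is approximately:
   KE ≈ (Δp)²/(2m) = (1.271e-25)²/(2 × 9.109e-31 kg)
   KE ≈ 8.861e-21 J = 55.305 meV

This is an order-of-magnitude estimate of the ground state energy.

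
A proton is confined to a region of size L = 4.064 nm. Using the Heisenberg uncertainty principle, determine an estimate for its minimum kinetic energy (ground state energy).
314.085 neV

Using the uncertainty principle to estimate ground state energy:

1. The position uncertainty is approximately the confinement size:
   Δx ≈ L = 4.064e-09 m

2. From ΔxΔp ≥ ℏ/2, the minimum momentum uncertainty is:
   Δp ≈ ℏ/(2L) = 1.297e-26 kg·m/s

3. The kinetic energy is approximately:
   KE ≈ (Δp)²/(2m) = (1.297e-26)²/(2 × 1.673e-27 kg)
   KE ≈ 5.032e-26 J = 314.085 neV

This is an order-of-magnitude estimate of the ground state energy.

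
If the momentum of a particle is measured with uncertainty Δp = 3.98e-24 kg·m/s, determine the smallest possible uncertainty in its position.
13.248 pm

Using the Heisenberg uncertainty principle:
ΔxΔp ≥ ℏ/2

The minimum uncertainty in position is:
Δx_min = ℏ/(2Δp)
Δx_min = (1.055e-34 J·s) / (2 × 3.980e-24 kg·m/s)
Δx_min = 1.325e-11 m = 13.248 pm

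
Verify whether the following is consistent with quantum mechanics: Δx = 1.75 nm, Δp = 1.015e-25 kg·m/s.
Yes, it satisfies the uncertainty principle.

Calculate the product ΔxΔp:
ΔxΔp = (1.750e-09 m) × (1.015e-25 kg·m/s)
ΔxΔp = 1.776e-34 J·s

Compare to the minimum allowed value ℏ/2:
ℏ/2 = 5.273e-35 J·s

Since ΔxΔp = 1.776e-34 J·s ≥ 5.273e-35 J·s = ℏ/2,
the measurement satisfies the uncertainty principle.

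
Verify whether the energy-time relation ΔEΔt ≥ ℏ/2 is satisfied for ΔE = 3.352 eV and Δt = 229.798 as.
Yes, it satisfies the uncertainty relation.

Calculate the product ΔEΔt:
ΔE = 3.352 eV = 5.370e-19 J
ΔEΔt = (5.370e-19 J) × (2.298e-16 s)
ΔEΔt = 1.234e-34 J·s

Compare to the minimum allowed value ℏ/2:
ℏ/2 = 5.273e-35 J·s

Since ΔEΔt = 1.234e-34 J·s ≥ 5.273e-35 J·s = ℏ/2,
this satisfies the uncertainty relation.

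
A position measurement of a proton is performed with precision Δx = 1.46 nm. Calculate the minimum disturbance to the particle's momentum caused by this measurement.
3.612 × 10^-26 kg·m/s

The uncertainty principle implies that measuring position disturbs momentum:
ΔxΔp ≥ ℏ/2

When we measure position with precision Δx, we necessarily introduce a momentum uncertainty:
Δp ≥ ℏ/(2Δx)
Δp_min = (1.055e-34 J·s) / (2 × 1.460e-09 m)
Δp_min = 3.612e-26 kg·m/s

The more precisely we measure position, the greater the momentum disturbance.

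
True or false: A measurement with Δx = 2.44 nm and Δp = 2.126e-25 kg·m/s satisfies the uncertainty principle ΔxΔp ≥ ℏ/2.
Yes, it satisfies the uncertainty principle.

Calculate the product ΔxΔp:
ΔxΔp = (2.440e-09 m) × (2.126e-25 kg·m/s)
ΔxΔp = 5.187e-34 J·s

Compare to the minimum allowed value ℏ/2:
ℏ/2 = 5.273e-35 J·s

Since ΔxΔp = 5.187e-34 J·s ≥ 5.273e-35 J·s = ℏ/2,
the measurement satisfies the uncertainty principle.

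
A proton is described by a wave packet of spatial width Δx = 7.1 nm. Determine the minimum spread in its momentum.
7.427 × 10^-27 kg·m/s

For a wave packet, the spatial width Δx and momentum spread Δp are related by the uncertainty principle:
ΔxΔp ≥ ℏ/2

The minimum momentum spread is:
Δp_min = ℏ/(2Δx)
Δp_min = (1.055e-34 J·s) / (2 × 7.100e-09 m)
Δp_min = 7.427e-27 kg·m/s

A wave packet cannot have both a well-defined position and well-defined momentum.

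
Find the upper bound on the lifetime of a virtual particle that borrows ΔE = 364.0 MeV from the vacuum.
9.041 × 10^-25 s

Using the energy-time uncertainty principle:
ΔEΔt ≥ ℏ/2

For a virtual particle borrowing energy ΔE, the maximum lifetime is:
Δt_max = ℏ/(2ΔE)

Converting energy:
ΔE = 364.0 MeV = 5.832e-11 J

Δt_max = (1.055e-34 J·s) / (2 × 5.832e-11 J)
Δt_max = 9.041e-25 s = 9.041 × 10^-25 s

Virtual particles with higher borrowed energy exist for shorter times.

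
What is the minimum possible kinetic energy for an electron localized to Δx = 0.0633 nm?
2.377 eV

Localizing a particle requires giving it sufficient momentum uncertainty:

1. From uncertainty principle: Δp ≥ ℏ/(2Δx)
   Δp_min = (1.055e-34 J·s) / (2 × 6.330e-11 m)
   Δp_min = 8.330e-25 kg·m/s

2. This momentum uncertainty corresponds to kinetic energy:
   KE ≈ (Δp)²/(2m) = (8.330e-25)²/(2 × 9.109e-31 kg)
   KE = 3.809e-19 J = 2.377 eV

Tighter localization requires more energy.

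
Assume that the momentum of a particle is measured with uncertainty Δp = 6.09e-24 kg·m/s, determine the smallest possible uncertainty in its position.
8.658 pm

Using the Heisenberg uncertainty principle:
ΔxΔp ≥ ℏ/2

The minimum uncertainty in position is:
Δx_min = ℏ/(2Δp)
Δx_min = (1.055e-34 J·s) / (2 × 6.090e-24 kg·m/s)
Δx_min = 8.658e-12 m = 8.658 pm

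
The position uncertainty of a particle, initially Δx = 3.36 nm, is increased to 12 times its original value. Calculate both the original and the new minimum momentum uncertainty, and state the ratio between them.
Original Δp_min = 1.569 × 10^-26 kg·m/s; new Δp'_min = 1.308 × 10^-27 kg·m/s; ratio Δp'_min/Δp_min = 1/12.

From the uncertainty principle ΔxΔp ≥ ℏ/2, the minimum momentum uncertainty is Δp_min = ℏ/(2Δx).

Original (Δx = 3.36 nm = 3.360e-09 m):
Δp_min = (1.055e-34 J·s)/(2 × 3.360e-09 m) = 1.569e-26 kg·m/s

When Δx → 12Δx:
Δp'_min = ℏ/(2 × 12Δx) = (1/12) × ℏ/(2Δx) = (1/12) × Δp_min
Δp'_min = 1/12 × 1.569e-26 kg·m/s = 1.308e-27 kg·m/s

Since Δp_min ∝ 1/Δx, when Δx is increased to 12 times its original value, Δp_min decreases to 1/12 of its original value.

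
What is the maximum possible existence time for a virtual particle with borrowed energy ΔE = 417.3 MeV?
7.887 × 10^-25 s

Using the energy-time uncertainty principle:
ΔEΔt ≥ ℏ/2

For a virtual particle borrowing energy ΔE, the maximum lifetime is:
Δt_max = ℏ/(2ΔE)

Converting energy:
ΔE = 417.3 MeV = 6.686e-11 J

Δt_max = (1.055e-34 J·s) / (2 × 6.686e-11 J)
Δt_max = 7.887e-25 s = 7.887 × 10^-25 s

Virtual particles with higher borrowed energy exist for shorter times.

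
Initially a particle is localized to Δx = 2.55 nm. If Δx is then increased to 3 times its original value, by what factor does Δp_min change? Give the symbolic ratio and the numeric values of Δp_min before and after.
Original Δp_min = 2.068 × 10^-26 kg·m/s; new Δp'_min = 6.893 × 10^-27 kg·m/s; ratio Δp'_min/Δp_min = 1/3.

From the uncertainty principle ΔxΔp ≥ ℏ/2, the minimum momentum uncertainty is Δp_min = ℏ/(2Δx).

Original (Δx = 2.55 nm = 2.550e-09 m):
Δp_min = (1.055e-34 J·s)/(2 × 2.550e-09 m) = 2.068e-26 kg·m/s

When Δx → 3Δx:
Δp'_min = ℏ/(2 × 3Δx) = (1/3) × ℏ/(2Δx) = (1/3) × Δp_min
Δp'_min = 1/3 × 2.068e-26 kg·m/s = 6.893e-27 kg·m/s

Since Δp_min ∝ 1/Δx, when Δx is increased to 3 times its original value, Δp_min decreases to 1/3 of its original value.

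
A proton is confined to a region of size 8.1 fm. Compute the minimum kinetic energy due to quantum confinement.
79.065 keV

Using the uncertainty principle:

1. Position uncertainty: Δx ≈ 8.100e-15 m
2. Minimum momentum uncertainty: Δp = ℏ/(2Δx) = 6.510e-21 kg·m/s
3. Minimum kinetic energy:
   KE = (Δp)²/(2m) = (6.510e-21)²/(2 × 1.673e-27 kg)
   KE = 1.267e-14 J = 79.065 keV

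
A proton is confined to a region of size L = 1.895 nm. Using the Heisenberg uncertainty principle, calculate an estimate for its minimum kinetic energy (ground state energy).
1.445 μeV

Using the uncertainty principle to estimate ground state energy:

1. The position uncertainty is approximately the confinement size:
   Δx ≈ L = 1.895e-09 m

2. From ΔxΔp ≥ ℏ/2, the minimum momentum uncertainty is:
   Δp ≈ ℏ/(2L) = 2.783e-26 kg·m/s

3. The kinetic energy is approximately:
   KE ≈ (Δp)²/(2m) = (2.783e-26)²/(2 × 1.673e-27 kg)
   KE ≈ 2.314e-25 J = 1.445 μeV

This is an order-of-magnitude estimate of the ground state energy.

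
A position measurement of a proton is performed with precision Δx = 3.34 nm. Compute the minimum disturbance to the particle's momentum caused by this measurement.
1.579 × 10^-26 kg·m/s

The uncertainty principle implies that measuring position disturbs momentum:
ΔxΔp ≥ ℏ/2

When we measure position with precision Δx, we necessarily introduce a momentum uncertainty:
Δp ≥ ℏ/(2Δx)
Δp_min = (1.055e-34 J·s) / (2 × 3.340e-09 m)
Δp_min = 1.579e-26 kg·m/s

The more precisely we measure position, the greater the momentum disturbance.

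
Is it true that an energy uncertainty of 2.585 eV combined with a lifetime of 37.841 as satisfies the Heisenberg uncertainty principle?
No, it violates the uncertainty relation.

Calculate the product ΔEΔt:
ΔE = 2.585 eV = 4.142e-19 J
ΔEΔt = (4.142e-19 J) × (3.784e-17 s)
ΔEΔt = 1.567e-35 J·s

Compare to the minimum allowed value ℏ/2:
ℏ/2 = 5.273e-35 J·s

Since ΔEΔt = 1.567e-35 J·s < 5.273e-35 J·s = ℏ/2,
this violates the uncertainty relation.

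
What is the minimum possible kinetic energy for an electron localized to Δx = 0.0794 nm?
1.511 eV

Localizing a particle requires giving it sufficient momentum uncertainty:

1. From uncertainty principle: Δp ≥ ℏ/(2Δx)
   Δp_min = (1.055e-34 J·s) / (2 × 7.940e-11 m)
   Δp_min = 6.641e-25 kg·m/s

2. This momentum uncertainty corresponds to kinetic energy:
   KE ≈ (Δp)²/(2m) = (6.641e-25)²/(2 × 9.109e-31 kg)
   KE = 2.421e-19 J = 1.511 eV

Tighter localization requires more energy.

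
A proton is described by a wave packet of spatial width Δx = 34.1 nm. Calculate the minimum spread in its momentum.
1.546 × 10^-27 kg·m/s

For a wave packet, the spatial width Δx and momentum spread Δp are related by the uncertainty principle:
ΔxΔp ≥ ℏ/2

The minimum momentum spread is:
Δp_min = ℏ/(2Δx)
Δp_min = (1.055e-34 J·s) / (2 × 3.410e-08 m)
Δp_min = 1.546e-27 kg·m/s

A wave packet cannot have both a well-defined position and well-defined momentum.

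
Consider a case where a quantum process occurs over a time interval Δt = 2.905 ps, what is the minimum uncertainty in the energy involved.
113.289 μeV

Using the energy-time uncertainty principle:
ΔEΔt ≥ ℏ/2

The minimum uncertainty in energy is:
ΔE_min = ℏ/(2Δt)
ΔE_min = (1.055e-34 J·s) / (2 × 2.905e-12 s)
ΔE_min = 1.815e-23 J = 113.289 μeV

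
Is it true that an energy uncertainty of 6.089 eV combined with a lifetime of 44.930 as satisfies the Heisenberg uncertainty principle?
No, it violates the uncertainty relation.

Calculate the product ΔEΔt:
ΔE = 6.089 eV = 9.756e-19 J
ΔEΔt = (9.756e-19 J) × (4.493e-17 s)
ΔEΔt = 4.383e-35 J·s

Compare to the minimum allowed value ℏ/2:
ℏ/2 = 5.273e-35 J·s

Since ΔEΔt = 4.383e-35 J·s < 5.273e-35 J·s = ℏ/2,
this violates the uncertainty relation.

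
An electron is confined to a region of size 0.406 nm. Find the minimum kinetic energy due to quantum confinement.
57.784 meV

Using the uncertainty principle:

1. Position uncertainty: Δx ≈ 4.060e-10 m
2. Minimum momentum uncertainty: Δp = ℏ/(2Δx) = 1.299e-25 kg·m/s
3. Minimum kinetic energy:
   KE = (Δp)²/(2m) = (1.299e-25)²/(2 × 9.109e-31 kg)
   KE = 9.258e-21 J = 57.784 meV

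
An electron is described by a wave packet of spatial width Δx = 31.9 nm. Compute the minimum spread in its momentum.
1.653 × 10^-27 kg·m/s

For a wave packet, the spatial width Δx and momentum spread Δp are related by the uncertainty principle:
ΔxΔp ≥ ℏ/2

The minimum momentum spread is:
Δp_min = ℏ/(2Δx)
Δp_min = (1.055e-34 J·s) / (2 × 3.190e-08 m)
Δp_min = 1.653e-27 kg·m/s

A wave packet cannot have both a well-defined position and well-defined momentum.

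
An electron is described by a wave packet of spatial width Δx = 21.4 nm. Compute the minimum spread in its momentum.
2.464 × 10^-27 kg·m/s

For a wave packet, the spatial width Δx and momentum spread Δp are related by the uncertainty principle:
ΔxΔp ≥ ℏ/2

The minimum momentum spread is:
Δp_min = ℏ/(2Δx)
Δp_min = (1.055e-34 J·s) / (2 × 2.140e-08 m)
Δp_min = 2.464e-27 kg·m/s

A wave packet cannot have both a well-defined position and well-defined momentum.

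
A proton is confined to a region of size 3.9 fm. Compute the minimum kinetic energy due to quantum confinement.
341.055 keV

Using the uncertainty principle:

1. Position uncertainty: Δx ≈ 3.900e-15 m
2. Minimum momentum uncertainty: Δp = ℏ/(2Δx) = 1.352e-20 kg·m/s
3. Minimum kinetic energy:
   KE = (Δp)²/(2m) = (1.352e-20)²/(2 × 1.673e-27 kg)
   KE = 5.464e-14 J = 341.055 keV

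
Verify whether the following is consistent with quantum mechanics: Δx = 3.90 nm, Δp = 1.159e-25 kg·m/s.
Yes, it satisfies the uncertainty principle.

Calculate the product ΔxΔp:
ΔxΔp = (3.900e-09 m) × (1.159e-25 kg·m/s)
ΔxΔp = 4.520e-34 J·s

Compare to the minimum allowed value ℏ/2:
ℏ/2 = 5.273e-35 J·s

Since ΔxΔp = 4.520e-34 J·s ≥ 5.273e-35 J·s = ℏ/2,
the measurement satisfies the uncertainty principle.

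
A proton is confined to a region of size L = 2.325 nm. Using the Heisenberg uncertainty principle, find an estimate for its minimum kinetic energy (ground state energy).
959.640 neV

Using the uncertainty principle to estimate ground state energy:

1. The position uncertainty is approximately the confinement size:
   Δx ≈ L = 2.325e-09 m

2. From ΔxΔp ≥ ℏ/2, the minimum momentum uncertainty is:
   Δp ≈ ℏ/(2L) = 2.268e-26 kg·m/s

3. The kinetic energy is approximately:
   KE ≈ (Δp)²/(2m) = (2.268e-26)²/(2 × 1.673e-27 kg)
   KE ≈ 1.538e-25 J = 959.640 neV

This is an order-of-magnitude estimate of the ground state energy.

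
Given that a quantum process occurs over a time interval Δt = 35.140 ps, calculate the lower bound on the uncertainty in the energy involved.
9.366 μeV

Using the energy-time uncertainty principle:
ΔEΔt ≥ ℏ/2

The minimum uncertainty in energy is:
ΔE_min = ℏ/(2Δt)
ΔE_min = (1.055e-34 J·s) / (2 × 3.514e-11 s)
ΔE_min = 1.501e-24 J = 9.366 μeV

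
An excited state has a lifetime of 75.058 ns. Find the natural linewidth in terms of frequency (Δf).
1.060 MHz

Using the energy-time uncertainty principle and E = hf:
ΔEΔt ≥ ℏ/2
hΔf·Δt ≥ ℏ/2

The minimum frequency uncertainty is:
Δf = ℏ/(2hτ) = 1/(4πτ)
Δf = 1/(4π × 7.506e-08 s)
Δf = 1.060e+06 Hz = 1.060 MHz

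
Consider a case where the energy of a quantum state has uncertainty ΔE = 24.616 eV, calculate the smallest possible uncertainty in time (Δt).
13.370 as

Using the energy-time uncertainty principle:
ΔEΔt ≥ ℏ/2

The minimum uncertainty in time is:
Δt_min = ℏ/(2ΔE)
Δt_min = (1.055e-34 J·s) / (2 × 3.944e-18 J)
Δt_min = 1.337e-17 s = 13.370 as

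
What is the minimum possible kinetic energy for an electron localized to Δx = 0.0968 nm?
1.017 eV

Localizing a particle requires giving it sufficient momentum uncertainty:

1. From uncertainty principle: Δp ≥ ℏ/(2Δx)
   Δp_min = (1.055e-34 J·s) / (2 × 9.680e-11 m)
   Δp_min = 5.447e-25 kg·m/s

2. This momentum uncertainty corresponds to kinetic energy:
   KE ≈ (Δp)²/(2m) = (5.447e-25)²/(2 × 9.109e-31 kg)
   KE = 1.629e-19 J = 1.017 eV

Tighter localization requires more energy.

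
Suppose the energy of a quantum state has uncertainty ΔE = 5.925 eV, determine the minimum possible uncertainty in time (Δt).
55.545 as

Using the energy-time uncertainty principle:
ΔEΔt ≥ ℏ/2

The minimum uncertainty in time is:
Δt_min = ℏ/(2ΔE)
Δt_min = (1.055e-34 J·s) / (2 × 9.493e-19 J)
Δt_min = 5.555e-17 s = 55.545 as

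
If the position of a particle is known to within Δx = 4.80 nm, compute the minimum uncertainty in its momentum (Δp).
1.099 × 10^-26 kg·m/s

Using the Heisenberg uncertainty principle:
ΔxΔp ≥ ℏ/2

The minimum uncertainty in momentum is:
Δp_min = ℏ/(2Δx)
Δp_min = (1.055e-34 J·s) / (2 × 4.800e-09 m)
Δp_min = 1.099e-26 kg·m/s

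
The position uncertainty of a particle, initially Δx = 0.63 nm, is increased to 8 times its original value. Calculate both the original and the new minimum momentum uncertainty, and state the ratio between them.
Original Δp_min = 8.370 × 10^-26 kg·m/s; new Δp'_min = 1.046 × 10^-26 kg·m/s; ratio Δp'_min/Δp_min = 1/8.

From the uncertainty principle ΔxΔp ≥ ℏ/2, the minimum momentum uncertainty is Δp_min = ℏ/(2Δx).

Original (Δx = 0.63 nm = 6.300e-10 m):
Δp_min = (1.055e-34 J·s)/(2 × 6.300e-10 m) = 8.370e-26 kg·m/s

When Δx → 8Δx:
Δp'_min = ℏ/(2 × 8Δx) = (1/8) × ℏ/(2Δx) = (1/8) × Δp_min
Δp'_min = 1/8 × 8.370e-26 kg·m/s = 1.046e-26 kg·m/s

Since Δp_min ∝ 1/Δx, when Δx is increased to 8 times its original value, Δp_min decreases to 1/8 of its original value.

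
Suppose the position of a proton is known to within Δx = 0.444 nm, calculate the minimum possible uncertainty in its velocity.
71.001 m/s

Using the Heisenberg uncertainty principle and Δp = mΔv:
ΔxΔp ≥ ℏ/2
Δx(mΔv) ≥ ℏ/2

The minimum uncertainty in velocity is:
Δv_min = ℏ/(2mΔx)
Δv_min = (1.055e-34 J·s) / (2 × 1.673e-27 kg × 4.440e-10 m)
Δv_min = 7.100e+01 m/s = 71.001 m/s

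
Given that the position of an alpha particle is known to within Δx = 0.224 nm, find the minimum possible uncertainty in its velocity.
35.426 m/s

Using the Heisenberg uncertainty principle and Δp = mΔv:
ΔxΔp ≥ ℏ/2
Δx(mΔv) ≥ ℏ/2

The minimum uncertainty in velocity is:
Δv_min = ℏ/(2mΔx)
Δv_min = (1.055e-34 J·s) / (2 × 6.645e-27 kg × 2.240e-10 m)
Δv_min = 3.543e+01 m/s = 35.426 m/s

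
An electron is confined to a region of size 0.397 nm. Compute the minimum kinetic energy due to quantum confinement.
60.434 meV

Using the uncertainty principle:

1. Position uncertainty: Δx ≈ 3.970e-10 m
2. Minimum momentum uncertainty: Δp = ℏ/(2Δx) = 1.328e-25 kg·m/s
3. Minimum kinetic energy:
   KE = (Δp)²/(2m) = (1.328e-25)²/(2 × 9.109e-31 kg)
   KE = 9.683e-21 J = 60.434 meV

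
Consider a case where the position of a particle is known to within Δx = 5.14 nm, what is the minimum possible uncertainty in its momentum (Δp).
1.026 × 10^-26 kg·m/s

Using the Heisenberg uncertainty principle:
ΔxΔp ≥ ℏ/2

The minimum uncertainty in momentum is:
Δp_min = ℏ/(2Δx)
Δp_min = (1.055e-34 J·s) / (2 × 5.140e-09 m)
Δp_min = 1.026e-26 kg·m/s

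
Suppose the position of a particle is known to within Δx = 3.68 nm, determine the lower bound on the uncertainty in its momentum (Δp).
1.433 × 10^-26 kg·m/s

Using the Heisenberg uncertainty principle:
ΔxΔp ≥ ℏ/2

The minimum uncertainty in momentum is:
Δp_min = ℏ/(2Δx)
Δp_min = (1.055e-34 J·s) / (2 × 3.680e-09 m)
Δp_min = 1.433e-26 kg·m/s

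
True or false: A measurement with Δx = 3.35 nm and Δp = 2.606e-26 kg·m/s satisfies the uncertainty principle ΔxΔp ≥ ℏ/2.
Yes, it satisfies the uncertainty principle.

Calculate the product ΔxΔp:
ΔxΔp = (3.350e-09 m) × (2.606e-26 kg·m/s)
ΔxΔp = 8.730e-35 J·s

Compare to the minimum allowed value ℏ/2:
ℏ/2 = 5.273e-35 J·s

Since ΔxΔp = 8.730e-35 J·s ≥ 5.273e-35 J·s = ℏ/2,
the measurement satisfies the uncertainty principle.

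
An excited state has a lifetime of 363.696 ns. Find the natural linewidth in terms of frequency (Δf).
218.802 kHz

Using the energy-time uncertainty principle and E = hf:
ΔEΔt ≥ ℏ/2
hΔf·Δt ≥ ℏ/2

The minimum frequency uncertainty is:
Δf = ℏ/(2hτ) = 1/(4πτ)
Δf = 1/(4π × 3.637e-07 s)
Δf = 2.188e+05 Hz = 218.802 kHz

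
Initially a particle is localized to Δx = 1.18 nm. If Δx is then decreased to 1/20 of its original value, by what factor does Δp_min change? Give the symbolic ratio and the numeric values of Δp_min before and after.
Original Δp_min = 4.469 × 10^-26 kg·m/s; new Δp'_min = 8.937 × 10^-25 kg·m/s; ratio Δp'_min/Δp_min = 20.

From the uncertainty principle ΔxΔp ≥ ℏ/2, the minimum momentum uncertainty is Δp_min = ℏ/(2Δx).

Original (Δx = 1.18 nm = 1.180e-09 m):
Δp_min = (1.055e-34 J·s)/(2 × 1.180e-09 m) = 4.469e-26 kg·m/s

When Δx → (1/20)Δx:
Δp'_min = ℏ/(2 × (1/20)Δx) = 20 × ℏ/(2Δx) = 20 × Δp_min
Δp'_min = 20 × 4.469e-26 kg·m/s = 8.937e-25 kg·m/s

Since Δp_min ∝ 1/Δx, when Δx is decreased to 1/20 of its original value, Δp_min increases to 20 times its original value.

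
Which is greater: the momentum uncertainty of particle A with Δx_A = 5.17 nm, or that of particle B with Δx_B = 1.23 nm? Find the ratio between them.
Particle B has the larger minimum momentum uncertainty, by a factor of 4.20.

For each particle, the minimum momentum uncertainty is Δp_min = ℏ/(2Δx):

Particle A: Δp_A = ℏ/(2×5.170e-09 m) = 1.020e-26 kg·m/s
Particle B: Δp_B = ℏ/(2×1.230e-09 m) = 4.287e-26 kg·m/s

Ratio: Δp_B/Δp_A = 4.20

Since Δp_min ∝ 1/Δx, the particle with smaller position uncertainty (B) has larger momentum uncertainty.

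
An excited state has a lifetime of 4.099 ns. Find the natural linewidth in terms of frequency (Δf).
19.414 MHz

Using the energy-time uncertainty principle and E = hf:
ΔEΔt ≥ ℏ/2
hΔf·Δt ≥ ℏ/2

The minimum frequency uncertainty is:
Δf = ℏ/(2hτ) = 1/(4πτ)
Δf = 1/(4π × 4.099e-09 s)
Δf = 1.941e+07 Hz = 19.414 MHz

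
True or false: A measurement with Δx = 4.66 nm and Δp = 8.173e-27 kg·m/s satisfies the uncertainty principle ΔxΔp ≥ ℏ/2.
No, it violates the uncertainty principle (impossible measurement).

Calculate the product ΔxΔp:
ΔxΔp = (4.660e-09 m) × (8.173e-27 kg·m/s)
ΔxΔp = 3.809e-35 J·s

Compare to the minimum allowed value ℏ/2:
ℏ/2 = 5.273e-35 J·s

Since ΔxΔp = 3.809e-35 J·s < 5.273e-35 J·s = ℏ/2,
the measurement violates the uncertainty principle.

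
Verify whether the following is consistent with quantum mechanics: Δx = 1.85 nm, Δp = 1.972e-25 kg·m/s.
Yes, it satisfies the uncertainty principle.

Calculate the product ΔxΔp:
ΔxΔp = (1.850e-09 m) × (1.972e-25 kg·m/s)
ΔxΔp = 3.648e-34 J·s

Compare to the minimum allowed value ℏ/2:
ℏ/2 = 5.273e-35 J·s

Since ΔxΔp = 3.648e-34 J·s ≥ 5.273e-35 J·s = ℏ/2,
the measurement satisfies the uncertainty principle.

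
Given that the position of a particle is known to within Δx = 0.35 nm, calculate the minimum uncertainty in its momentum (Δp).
1.507 × 10^-25 kg·m/s

Using the Heisenberg uncertainty principle:
ΔxΔp ≥ ℏ/2

The minimum uncertainty in momentum is:
Δp_min = ℏ/(2Δx)
Δp_min = (1.055e-34 J·s) / (2 × 3.500e-10 m)
Δp_min = 1.507e-25 kg·m/s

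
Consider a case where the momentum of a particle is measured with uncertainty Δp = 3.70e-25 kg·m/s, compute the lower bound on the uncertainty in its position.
142.510 pm

Using the Heisenberg uncertainty principle:
ΔxΔp ≥ ℏ/2

The minimum uncertainty in position is:
Δx_min = ℏ/(2Δp)
Δx_min = (1.055e-34 J·s) / (2 × 3.700e-25 kg·m/s)
Δx_min = 1.425e-10 m = 142.510 pm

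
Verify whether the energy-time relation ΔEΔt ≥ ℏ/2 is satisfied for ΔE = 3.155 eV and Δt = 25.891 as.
No, it violates the uncertainty relation.

Calculate the product ΔEΔt:
ΔE = 3.155 eV = 5.055e-19 J
ΔEΔt = (5.055e-19 J) × (2.589e-17 s)
ΔEΔt = 1.309e-35 J·s

Compare to the minimum allowed value ℏ/2:
ℏ/2 = 5.273e-35 J·s

Since ΔEΔt = 1.309e-35 J·s < 5.273e-35 J·s = ℏ/2,
this violates the uncertainty relation.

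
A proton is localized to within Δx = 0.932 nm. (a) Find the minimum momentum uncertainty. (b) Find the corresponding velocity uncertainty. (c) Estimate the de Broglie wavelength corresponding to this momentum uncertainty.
(a) Δp_min = 5.658 × 10^-26 kg·m/s
(b) Δv_min = 33.825 m/s
(c) λ_dB = 11.712 nm

Step-by-step:

(a) From the uncertainty principle:
Δp_min = ℏ/(2Δx) = (1.055e-34 J·s)/(2 × 9.320e-10 m) = 5.658e-26 kg·m/s

(b) The velocity uncertainty:
Δv = Δp/m = (5.658e-26 kg·m/s)/(1.673e-27 kg) = 3.382e+01 m/s = 33.825 m/s

(c) The de Broglie wavelength for this momentum:
λ = h/p = (6.626e-34 J·s)/(5.658e-26 kg·m/s) = 1.171e-08 m = 11.712 nm

Note: The de Broglie wavelength is comparable to the localization size, as expected from wave-particle duality.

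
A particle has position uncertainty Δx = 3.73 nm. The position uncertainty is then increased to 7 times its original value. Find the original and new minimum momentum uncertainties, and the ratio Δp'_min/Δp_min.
Original Δp_min = 1.414 × 10^-26 kg·m/s; new Δp'_min = 2.019 × 10^-27 kg·m/s; ratio Δp'_min/Δp_min = 1/7.

From the uncertainty principle ΔxΔp ≥ ℏ/2, the minimum momentum uncertainty is Δp_min = ℏ/(2Δx).

Original (Δx = 3.73 nm = 3.730e-09 m):
Δp_min = (1.055e-34 J·s)/(2 × 3.730e-09 m) = 1.414e-26 kg·m/s

When Δx → 7Δx:
Δp'_min = ℏ/(2 × 7Δx) = (1/7) × ℏ/(2Δx) = (1/7) × Δp_min
Δp'_min = 1/7 × 1.414e-26 kg·m/s = 2.019e-27 kg·m/s

Since Δp_min ∝ 1/Δx, when Δx is increased to 7 times its original value, Δp_min decreases to 1/7 of its original value.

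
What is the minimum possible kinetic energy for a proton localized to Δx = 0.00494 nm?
212.569 meV

Localizing a particle requires giving it sufficient momentum uncertainty:

1. From uncertainty principle: Δp ≥ ℏ/(2Δx)
   Δp_min = (1.055e-34 J·s) / (2 × 4.940e-12 m)
   Δp_min = 1.067e-23 kg·m/s

2. This momentum uncertainty corresponds to kinetic energy:
   KE ≈ (Δp)²/(2m) = (1.067e-23)²/(2 × 1.673e-27 kg)
   KE = 3.406e-20 J = 212.569 meV

Tighter localization requires more energy.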